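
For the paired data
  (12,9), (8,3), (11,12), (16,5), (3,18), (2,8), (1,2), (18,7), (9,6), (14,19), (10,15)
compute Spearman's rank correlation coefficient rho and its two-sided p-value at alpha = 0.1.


Step 1: Rank x and y separately (midranks; no ties here).
rank(x): 12->8, 8->4, 11->7, 16->10, 3->3, 2->2, 1->1, 18->11, 9->5, 14->9, 10->6
rank(y): 9->7, 3->2, 12->8, 5->3, 18->10, 8->6, 2->1, 7->5, 6->4, 19->11, 15->9
Step 2: d_i = R_x(i) - R_y(i); compute d_i^2.
  (8-7)^2=1, (4-2)^2=4, (7-8)^2=1, (10-3)^2=49, (3-10)^2=49, (2-6)^2=16, (1-1)^2=0, (11-5)^2=36, (5-4)^2=1, (9-11)^2=4, (6-9)^2=9
sum(d^2) = 170.
Step 3: rho = 1 - 6*170 / (11*(11^2 - 1)) = 1 - 1020/1320 = 0.227273.
Step 4: Under H0, t = rho * sqrt((n-2)/(1-rho^2)) = 0.7001 ~ t(9).
Step 5: Two-sided p-value from the t-distribution with 9 df = 0.501536.
Step 6: alpha = 0.1. fail to reject H0.

rho = 0.2273, p = 0.501536, fail to reject H0 at alpha = 0.1.


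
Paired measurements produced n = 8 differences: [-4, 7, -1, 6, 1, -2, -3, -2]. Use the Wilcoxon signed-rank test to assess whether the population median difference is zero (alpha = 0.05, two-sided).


Step 1: Drop any zero differences (none here) and take |d_i|.
|d| = [4, 7, 1, 6, 1, 2, 3, 2]
Step 2: Midrank |d_i| (ties get averaged ranks).
ranks: |4|->6, |7|->8, |1|->1.5, |6|->7, |1|->1.5, |2|->3.5, |3|->5, |2|->3.5
Step 3: Attach original signs; sum ranks with positive sign and with negative sign.
W+ = 8 + 7 + 1.5 = 16.5
W- = 6 + 1.5 + 3.5 + 5 + 3.5 = 19.5
(Check: W+ + W- = 36 should equal n(n+1)/2 = 36.)
Step 4: Test statistic W = min(W+, W-) = 16.5.
Step 5: Ties in |d|, so use the tie-corrected normal approximation.
        E[W] = n(n+1)/4 = 8*9/4 = 18.
        Tie groups: |d|=1 (t=2), |d|=2 (t=2); sum(t^3 - t) = 12.
        Var[W] = n(n+1)(2n+1)/24 - sum(t^3-t)/48 = 1224/24 - 12/48 = 50.75.
        z = (W - E[W]) / sqrt(Var[W]) = (16.5 - 18) / 7.1239 = -0.2106.
        Two-sided p = 2*Phi(z) = 0.833232.
Step 6: alpha = 0.05. fail to reject H0.

W+ = 16.5, W- = 19.5, W = min = 16.5, p = 0.833232, fail to reject H0.


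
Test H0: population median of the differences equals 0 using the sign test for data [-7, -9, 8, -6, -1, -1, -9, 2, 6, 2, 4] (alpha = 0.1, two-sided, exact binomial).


Step 1: Discard zero differences. Original n = 11; n_eff = number of nonzero differences = 11.
Nonzero differences (with sign): -7, -9, +8, -6, -1, -1, -9, +2, +6, +2, +4
Step 2: Count signs: positive = 5, negative = 6.
Step 3: Under H0: P(positive) = 0.5, so the number of positives S ~ Bin(11, 0.5).
Step 4: Two-sided exact p-value = sum of Bin(11,0.5) probabilities at or below the observed probability = 1.000000.
Step 5: alpha = 0.1. fail to reject H0.

n_eff = 11, pos = 5, neg = 6, p = 1.000000, fail to reject H0.


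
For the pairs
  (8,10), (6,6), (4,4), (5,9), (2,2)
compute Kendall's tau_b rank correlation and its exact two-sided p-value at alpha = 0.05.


Step 1: Enumerate the 10 unordered pairs (i,j) with i<j and classify each by sign(x_j-x_i) * sign(y_j-y_i).
  (1,2):dx=-2,dy=-4->C; (1,3):dx=-4,dy=-6->C; (1,4):dx=-3,dy=-1->C; (1,5):dx=-6,dy=-8->C
  (2,3):dx=-2,dy=-2->C; (2,4):dx=-1,dy=+3->D; (2,5):dx=-4,dy=-4->C; (3,4):dx=+1,dy=+5->C
  (3,5):dx=-2,dy=-2->C; (4,5):dx=-3,dy=-7->C
Step 2: C = 9, D = 1, total pairs = 10.
Step 3: tau = (C - D)/(n(n-1)/2) = (9 - 1)/10 = 0.800000.
Step 4: Exact two-sided p-value (enumerate n! = 120 permutations of y under H0): p = 0.083333.
Step 5: alpha = 0.05. fail to reject H0.

tau_b = 0.8000 (C=9, D=1), p = 0.083333, fail to reject H0.


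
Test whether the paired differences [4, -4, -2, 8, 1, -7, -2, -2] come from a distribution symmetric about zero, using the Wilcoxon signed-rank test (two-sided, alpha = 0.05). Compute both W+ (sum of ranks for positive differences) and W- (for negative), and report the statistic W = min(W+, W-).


Step 1: Drop any zero differences (none here) and take |d_i|.
|d| = [4, 4, 2, 8, 1, 7, 2, 2]
Step 2: Midrank |d_i| (ties get averaged ranks).
ranks: |4|->5.5, |4|->5.5, |2|->3, |8|->8, |1|->1, |7|->7, |2|->3, |2|->3
Step 3: Attach original signs; sum ranks with positive sign and with negative sign.
W+ = 5.5 + 8 + 1 = 14.5
W- = 5.5 + 3 + 7 + 3 + 3 = 21.5
(Check: W+ + W- = 36 should equal n(n+1)/2 = 36.)
Step 4: Test statistic W = min(W+, W-) = 14.5.
Step 5: Ties in |d|, so use the tie-corrected normal approximation.
        E[W] = n(n+1)/4 = 8*9/4 = 18.
        Tie groups: |d|=2 (t=3), |d|=4 (t=2); sum(t^3 - t) = 30.
        Var[W] = n(n+1)(2n+1)/24 - sum(t^3-t)/48 = 1224/24 - 30/48 = 50.375.
        z = (W - E[W]) / sqrt(Var[W]) = (14.5 - 18) / 7.0975 = -0.4931.
        Two-sided p = 2*Phi(z) = 0.621921.
Step 6: alpha = 0.05. fail to reject H0.

W+ = 14.5, W- = 21.5, W = min = 14.5, p = 0.621921, fail to reject H0.


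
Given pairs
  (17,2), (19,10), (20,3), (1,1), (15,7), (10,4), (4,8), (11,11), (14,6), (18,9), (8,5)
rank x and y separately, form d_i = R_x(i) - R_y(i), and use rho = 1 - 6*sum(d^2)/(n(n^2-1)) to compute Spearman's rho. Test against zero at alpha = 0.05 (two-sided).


Step 1: Rank x and y separately (midranks; no ties here).
rank(x): 17->8, 19->10, 20->11, 1->1, 15->7, 10->4, 4->2, 11->5, 14->6, 18->9, 8->3
rank(y): 2->2, 10->10, 3->3, 1->1, 7->7, 4->4, 8->8, 11->11, 6->6, 9->9, 5->5
Step 2: d_i = R_x(i) - R_y(i); compute d_i^2.
  (8-2)^2=36, (10-10)^2=0, (11-3)^2=64, (1-1)^2=0, (7-7)^2=0, (4-4)^2=0, (2-8)^2=36, (5-11)^2=36, (6-6)^2=0, (9-9)^2=0, (3-5)^2=4
sum(d^2) = 176.
Step 3: rho = 1 - 6*176 / (11*(11^2 - 1)) = 1 - 1056/1320 = 0.200000.
Step 4: Under H0, t = rho * sqrt((n-2)/(1-rho^2)) = 0.6124 ~ t(9).
Step 5: Two-sided p-value from the t-distribution with 9 df = 0.555445.
Step 6: alpha = 0.05. fail to reject H0.

rho = 0.2000, p = 0.555445, fail to reject H0 at alpha = 0.05.


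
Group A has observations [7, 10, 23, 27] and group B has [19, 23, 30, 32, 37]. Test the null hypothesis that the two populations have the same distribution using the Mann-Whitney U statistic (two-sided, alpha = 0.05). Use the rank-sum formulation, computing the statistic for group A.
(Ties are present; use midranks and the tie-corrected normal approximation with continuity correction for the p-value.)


Step 1: Combine and sort all 9 observations; assign midranks.
sorted (value, group): (7,X), (10,X), (19,Y), (23,X), (23,Y), (27,X), (30,Y), (32,Y), (37,Y)
ranks: 7->1, 10->2, 19->3, 23->4.5, 23->4.5, 27->6, 30->7, 32->8, 37->9
Step 2: Rank sum for X: R1 = 1 + 2 + 4.5 + 6 = 13.5.
Step 3: U_X = R1 - n1(n1+1)/2 = 13.5 - 4*5/2 = 13.5 - 10 = 3.5.
       U_Y = n1*n2 - U_X = 20 - 3.5 = 16.5.
Step 4: Ties are present, so use the tie-corrected normal approximation (with continuity correction) for the p-value.
Step 5: p-value = 0.139983; compare to alpha = 0.05. fail to reject H0.

U_X = 3.5, p = 0.139983, fail to reject H0 at alpha = 0.05.


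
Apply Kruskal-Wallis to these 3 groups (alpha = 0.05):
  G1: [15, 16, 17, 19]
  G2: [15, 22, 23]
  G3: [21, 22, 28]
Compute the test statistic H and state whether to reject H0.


Step 1: Combine all N = 10 observations and assign midranks.
sorted (value, group, rank): (15,G1,1.5), (15,G2,1.5), (16,G1,3), (17,G1,4), (19,G1,5), (21,G3,6), (22,G2,7.5), (22,G3,7.5), (23,G2,9), (28,G3,10)
Step 2: Sum ranks within each group.
R_1 = 13.5 (n_1 = 4)
R_2 = 18 (n_2 = 3)
R_3 = 23.5 (n_3 = 3)
Step 3: H = 12/(N(N+1)) * sum(R_i^2/n_i) - 3(N+1)
     = 12/(10*11) * (13.5^2/4 + 18^2/3 + 23.5^2/3) - 3*11
     = 0.109091 * 337.646 - 33
     = 3.834091.
Step 4: Ties present; correction factor C = 1 - 12/(10^3 - 10) = 0.987879. Corrected H = 3.834091 / 0.987879 = 3.881135.
Step 5: Under H0, H ~ chi^2(2); p-value = 0.143622.
Step 6: alpha = 0.05. fail to reject H0.

H = 3.8811, df = 2, p = 0.143622, fail to reject H0.


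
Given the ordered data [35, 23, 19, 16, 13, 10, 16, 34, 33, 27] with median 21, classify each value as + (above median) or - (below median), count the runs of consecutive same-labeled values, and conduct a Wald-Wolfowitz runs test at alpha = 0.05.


Step 1: Compute median = 21; label A = above, B = below.
Labels in order: AABBBBBAAA  (n_A = 5, n_B = 5)
Step 2: Count runs R = 3.
Step 3: Under H0 (random ordering), E[R] = 2*n_A*n_B/(n_A+n_B) + 1 = 2*5*5/10 + 1 = 6.0000.
        Var[R] = 2*n_A*n_B*(2*n_A*n_B - n_A - n_B) / ((n_A+n_B)^2 * (n_A+n_B-1)) = 2000/900 = 2.2222.
        SD[R] = 1.4907.
Step 4: Continuity-corrected z = (R + 0.5 - E[R]) / SD[R] = (3 + 0.5 - 6.0000) / 1.4907 = -1.6771.
Step 5: Two-sided p-value via normal approximation = 2*(1 - Phi(|z|)) = 0.093533.
Step 6: alpha = 0.05. fail to reject H0.

R = 3, z = -1.6771, p = 0.093533, fail to reject H0.


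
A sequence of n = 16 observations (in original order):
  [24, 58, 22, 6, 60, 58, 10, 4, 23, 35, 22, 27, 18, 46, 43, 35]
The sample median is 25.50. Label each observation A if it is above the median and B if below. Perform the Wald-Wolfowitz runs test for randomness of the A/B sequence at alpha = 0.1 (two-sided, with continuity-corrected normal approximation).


Step 1: Compute median = 25.50; label A = above, B = below.
Labels in order: BABBAABBBABABAAA  (n_A = 8, n_B = 8)
Step 2: Count runs R = 10.
Step 3: Under H0 (random ordering), E[R] = 2*n_A*n_B/(n_A+n_B) + 1 = 2*8*8/16 + 1 = 9.0000.
        Var[R] = 2*n_A*n_B*(2*n_A*n_B - n_A - n_B) / ((n_A+n_B)^2 * (n_A+n_B-1)) = 14336/3840 = 3.7333.
        SD[R] = 1.9322.
Step 4: Continuity-corrected z = (R - 0.5 - E[R]) / SD[R] = (10 - 0.5 - 9.0000) / 1.9322 = 0.2588.
Step 5: Two-sided p-value via normal approximation = 2*(1 - Phi(|z|)) = 0.795809.
Step 6: alpha = 0.1. fail to reject H0.

R = 10, z = 0.2588, p = 0.795809, fail to reject H0.


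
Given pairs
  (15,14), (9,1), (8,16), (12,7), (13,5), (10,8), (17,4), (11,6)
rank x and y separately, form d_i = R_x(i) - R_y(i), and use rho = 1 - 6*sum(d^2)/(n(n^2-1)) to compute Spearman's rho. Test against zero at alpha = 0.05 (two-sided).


Step 1: Rank x and y separately (midranks; no ties here).
rank(x): 15->7, 9->2, 8->1, 12->5, 13->6, 10->3, 17->8, 11->4
rank(y): 14->7, 1->1, 16->8, 7->5, 5->3, 8->6, 4->2, 6->4
Step 2: d_i = R_x(i) - R_y(i); compute d_i^2.
  (7-7)^2=0, (2-1)^2=1, (1-8)^2=49, (5-5)^2=0, (6-3)^2=9, (3-6)^2=9, (8-2)^2=36, (4-4)^2=0
sum(d^2) = 104.
Step 3: rho = 1 - 6*104 / (8*(8^2 - 1)) = 1 - 624/504 = -0.238095.
Step 4: Under H0, t = rho * sqrt((n-2)/(1-rho^2)) = -0.6005 ~ t(6).
Step 5: Two-sided p-value from the t-distribution with 6 df = 0.570156.
Step 6: alpha = 0.05. fail to reject H0.

rho = -0.2381, p = 0.570156, fail to reject H0 at alpha = 0.05.


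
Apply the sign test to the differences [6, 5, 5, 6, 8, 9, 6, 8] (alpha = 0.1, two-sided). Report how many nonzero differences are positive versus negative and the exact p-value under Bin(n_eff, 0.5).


Step 1: Discard zero differences. Original n = 8; n_eff = number of nonzero differences = 8.
Nonzero differences (with sign): +6, +5, +5, +6, +8, +9, +6, +8
Step 2: Count signs: positive = 8, negative = 0.
Step 3: Under H0: P(positive) = 0.5, so the number of positives S ~ Bin(8, 0.5).
Step 4: Two-sided exact p-value = sum of Bin(8,0.5) probabilities at or below the observed probability = 0.007812.
Step 5: alpha = 0.1. reject H0.

n_eff = 8, pos = 8, neg = 0, p = 0.007812, reject H0.


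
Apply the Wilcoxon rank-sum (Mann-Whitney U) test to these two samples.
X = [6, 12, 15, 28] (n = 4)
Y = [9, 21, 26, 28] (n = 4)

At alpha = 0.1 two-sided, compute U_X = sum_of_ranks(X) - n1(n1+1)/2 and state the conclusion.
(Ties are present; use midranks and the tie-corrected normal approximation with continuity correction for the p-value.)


Step 1: Combine and sort all 8 observations; assign midranks.
sorted (value, group): (6,X), (9,Y), (12,X), (15,X), (21,Y), (26,Y), (28,X), (28,Y)
ranks: 6->1, 9->2, 12->3, 15->4, 21->5, 26->6, 28->7.5, 28->7.5
Step 2: Rank sum for X: R1 = 1 + 3 + 4 + 7.5 = 15.5.
Step 3: U_X = R1 - n1(n1+1)/2 = 15.5 - 4*5/2 = 15.5 - 10 = 5.5.
       U_Y = n1*n2 - U_X = 16 - 5.5 = 10.5.
Step 4: Ties are present, so use the tie-corrected normal approximation (with continuity correction) for the p-value.
Step 5: p-value = 0.561363; compare to alpha = 0.1. fail to reject H0.

U_X = 5.5, p = 0.561363, fail to reject H0 at alpha = 0.1.


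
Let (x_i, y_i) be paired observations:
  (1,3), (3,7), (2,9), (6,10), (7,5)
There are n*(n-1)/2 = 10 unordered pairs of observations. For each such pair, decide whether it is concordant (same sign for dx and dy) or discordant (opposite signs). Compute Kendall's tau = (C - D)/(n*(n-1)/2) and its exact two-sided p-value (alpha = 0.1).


Step 1: Enumerate the 10 unordered pairs (i,j) with i<j and classify each by sign(x_j-x_i) * sign(y_j-y_i).
  (1,2):dx=+2,dy=+4->C; (1,3):dx=+1,dy=+6->C; (1,4):dx=+5,dy=+7->C; (1,5):dx=+6,dy=+2->C
  (2,3):dx=-1,dy=+2->D; (2,4):dx=+3,dy=+3->C; (2,5):dx=+4,dy=-2->D; (3,4):dx=+4,dy=+1->C
  (3,5):dx=+5,dy=-4->D; (4,5):dx=+1,dy=-5->D
Step 2: C = 6, D = 4, total pairs = 10.
Step 3: tau = (C - D)/(n(n-1)/2) = (6 - 4)/10 = 0.200000.
Step 4: Exact two-sided p-value (enumerate n! = 120 permutations of y under H0): p = 0.816667.
Step 5: alpha = 0.1. fail to reject H0.

tau_b = 0.2000 (C=6, D=4), p = 0.816667, fail to reject H0.


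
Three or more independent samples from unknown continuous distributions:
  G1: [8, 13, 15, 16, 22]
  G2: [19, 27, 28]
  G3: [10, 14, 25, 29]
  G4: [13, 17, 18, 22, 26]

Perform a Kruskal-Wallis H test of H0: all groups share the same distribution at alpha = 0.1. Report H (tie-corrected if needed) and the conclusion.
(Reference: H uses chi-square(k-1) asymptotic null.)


Step 1: Combine all N = 17 observations and assign midranks.
sorted (value, group, rank): (8,G1,1), (10,G3,2), (13,G1,3.5), (13,G4,3.5), (14,G3,5), (15,G1,6), (16,G1,7), (17,G4,8), (18,G4,9), (19,G2,10), (22,G1,11.5), (22,G4,11.5), (25,G3,13), (26,G4,14), (27,G2,15), (28,G2,16), (29,G3,17)
Step 2: Sum ranks within each group.
R_1 = 29 (n_1 = 5)
R_2 = 41 (n_2 = 3)
R_3 = 37 (n_3 = 4)
R_4 = 46 (n_4 = 5)
Step 3: H = 12/(N(N+1)) * sum(R_i^2/n_i) - 3(N+1)
     = 12/(17*18) * (29^2/5 + 41^2/3 + 37^2/4 + 46^2/5) - 3*18
     = 0.039216 * 1493.98 - 54
     = 4.587582.
Step 4: Ties present; correction factor C = 1 - 12/(17^3 - 17) = 0.997549. Corrected H = 4.587582 / 0.997549 = 4.598853.
Step 5: Under H0, H ~ chi^2(3); p-value = 0.203640.
Step 6: alpha = 0.1. fail to reject H0.

H = 4.5989, df = 3, p = 0.203640, fail to reject H0.


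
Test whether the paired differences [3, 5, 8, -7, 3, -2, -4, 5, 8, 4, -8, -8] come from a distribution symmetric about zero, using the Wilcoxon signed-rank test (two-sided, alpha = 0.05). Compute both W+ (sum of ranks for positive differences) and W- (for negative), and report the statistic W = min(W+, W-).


Step 1: Drop any zero differences (none here) and take |d_i|.
|d| = [3, 5, 8, 7, 3, 2, 4, 5, 8, 4, 8, 8]
Step 2: Midrank |d_i| (ties get averaged ranks).
ranks: |3|->2.5, |5|->6.5, |8|->10.5, |7|->8, |3|->2.5, |2|->1, |4|->4.5, |5|->6.5, |8|->10.5, |4|->4.5, |8|->10.5, |8|->10.5
Step 3: Attach original signs; sum ranks with positive sign and with negative sign.
W+ = 2.5 + 6.5 + 10.5 + 2.5 + 6.5 + 10.5 + 4.5 = 43.5
W- = 8 + 1 + 4.5 + 10.5 + 10.5 = 34.5
(Check: W+ + W- = 78 should equal n(n+1)/2 = 78.)
Step 4: Test statistic W = min(W+, W-) = 34.5.
Step 5: Ties in |d|, so use the tie-corrected normal approximation.
        E[W] = n(n+1)/4 = 12*13/4 = 39.
        Tie groups: |d|=3 (t=2), |d|=4 (t=2), |d|=5 (t=2), |d|=8 (t=4); sum(t^3 - t) = 78.
        Var[W] = n(n+1)(2n+1)/24 - sum(t^3-t)/48 = 3900/24 - 78/48 = 160.875.
        z = (W - E[W]) / sqrt(Var[W]) = (34.5 - 39) / 12.6837 = -0.3548.
        Two-sided p = 2*Phi(z) = 0.722749.
Step 6: alpha = 0.05. fail to reject H0.

W+ = 43.5, W- = 34.5, W = min = 34.5, p = 0.722749, fail to reject H0.


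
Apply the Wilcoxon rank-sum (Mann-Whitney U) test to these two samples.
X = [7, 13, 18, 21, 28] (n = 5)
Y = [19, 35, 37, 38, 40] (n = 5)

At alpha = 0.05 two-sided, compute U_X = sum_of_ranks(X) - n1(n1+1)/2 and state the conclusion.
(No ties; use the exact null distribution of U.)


Step 1: Combine and sort all 10 observations; assign midranks.
sorted (value, group): (7,X), (13,X), (18,X), (19,Y), (21,X), (28,X), (35,Y), (37,Y), (38,Y), (40,Y)
ranks: 7->1, 13->2, 18->3, 19->4, 21->5, 28->6, 35->7, 37->8, 38->9, 40->10
Step 2: Rank sum for X: R1 = 1 + 2 + 3 + 5 + 6 = 17.
Step 3: U_X = R1 - n1(n1+1)/2 = 17 - 5*6/2 = 17 - 15 = 2.
       U_Y = n1*n2 - U_X = 25 - 2 = 23.
Step 4: No ties, so the exact null distribution of U (based on enumerating the C(10,5) = 252 equally likely rank assignments) gives the two-sided p-value.
Step 5: p-value = 0.031746; compare to alpha = 0.05. reject H0.

U_X = 2, p = 0.031746, reject H0 at alpha = 0.05.


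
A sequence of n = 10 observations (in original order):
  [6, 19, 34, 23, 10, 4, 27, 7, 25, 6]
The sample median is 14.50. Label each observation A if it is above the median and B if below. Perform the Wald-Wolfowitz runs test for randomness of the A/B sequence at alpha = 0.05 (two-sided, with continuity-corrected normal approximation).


Step 1: Compute median = 14.50; label A = above, B = below.
Labels in order: BAAABBABAB  (n_A = 5, n_B = 5)
Step 2: Count runs R = 7.
Step 3: Under H0 (random ordering), E[R] = 2*n_A*n_B/(n_A+n_B) + 1 = 2*5*5/10 + 1 = 6.0000.
        Var[R] = 2*n_A*n_B*(2*n_A*n_B - n_A - n_B) / ((n_A+n_B)^2 * (n_A+n_B-1)) = 2000/900 = 2.2222.
        SD[R] = 1.4907.
Step 4: Continuity-corrected z = (R - 0.5 - E[R]) / SD[R] = (7 - 0.5 - 6.0000) / 1.4907 = 0.3354.
Step 5: Two-sided p-value via normal approximation = 2*(1 - Phi(|z|)) = 0.737316.
Step 6: alpha = 0.05. fail to reject H0.

R = 7, z = 0.3354, p = 0.737316, fail to reject H0.


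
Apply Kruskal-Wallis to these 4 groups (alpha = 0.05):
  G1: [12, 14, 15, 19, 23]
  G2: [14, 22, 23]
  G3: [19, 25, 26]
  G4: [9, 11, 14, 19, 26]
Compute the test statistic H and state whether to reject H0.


Step 1: Combine all N = 16 observations and assign midranks.
sorted (value, group, rank): (9,G4,1), (11,G4,2), (12,G1,3), (14,G1,5), (14,G2,5), (14,G4,5), (15,G1,7), (19,G1,9), (19,G3,9), (19,G4,9), (22,G2,11), (23,G1,12.5), (23,G2,12.5), (25,G3,14), (26,G3,15.5), (26,G4,15.5)
Step 2: Sum ranks within each group.
R_1 = 36.5 (n_1 = 5)
R_2 = 28.5 (n_2 = 3)
R_3 = 38.5 (n_3 = 3)
R_4 = 32.5 (n_4 = 5)
Step 3: H = 12/(N(N+1)) * sum(R_i^2/n_i) - 3(N+1)
     = 12/(16*17) * (36.5^2/5 + 28.5^2/3 + 38.5^2/3 + 32.5^2/5) - 3*17
     = 0.044118 * 1242.53 - 51
     = 3.817647.
Step 4: Ties present; correction factor C = 1 - 60/(16^3 - 16) = 0.985294. Corrected H = 3.817647 / 0.985294 = 3.874627.
Step 5: Under H0, H ~ chi^2(3); p-value = 0.275324.
Step 6: alpha = 0.05. fail to reject H0.

H = 3.8746, df = 3, p = 0.275324, fail to reject H0.


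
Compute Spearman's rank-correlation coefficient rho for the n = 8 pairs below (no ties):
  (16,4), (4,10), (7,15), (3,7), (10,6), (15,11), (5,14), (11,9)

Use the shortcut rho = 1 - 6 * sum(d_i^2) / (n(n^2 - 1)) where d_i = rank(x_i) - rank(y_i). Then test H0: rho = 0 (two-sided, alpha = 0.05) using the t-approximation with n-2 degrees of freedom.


Step 1: Rank x and y separately (midranks; no ties here).
rank(x): 16->8, 4->2, 7->4, 3->1, 10->5, 15->7, 5->3, 11->6
rank(y): 4->1, 10->5, 15->8, 7->3, 6->2, 11->6, 14->7, 9->4
Step 2: d_i = R_x(i) - R_y(i); compute d_i^2.
  (8-1)^2=49, (2-5)^2=9, (4-8)^2=16, (1-3)^2=4, (5-2)^2=9, (7-6)^2=1, (3-7)^2=16, (6-4)^2=4
sum(d^2) = 108.
Step 3: rho = 1 - 6*108 / (8*(8^2 - 1)) = 1 - 648/504 = -0.285714.
Step 4: Under H0, t = rho * sqrt((n-2)/(1-rho^2)) = -0.7303 ~ t(6).
Step 5: Two-sided p-value from the t-distribution with 6 df = 0.492726.
Step 6: alpha = 0.05. fail to reject H0.

rho = -0.2857, p = 0.492726, fail to reject H0 at alpha = 0.05.


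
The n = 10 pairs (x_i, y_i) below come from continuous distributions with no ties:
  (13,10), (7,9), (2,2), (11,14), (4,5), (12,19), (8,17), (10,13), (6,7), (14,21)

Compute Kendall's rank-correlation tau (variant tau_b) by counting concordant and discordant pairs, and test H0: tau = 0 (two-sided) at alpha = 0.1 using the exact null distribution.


Step 1: Enumerate the 45 unordered pairs (i,j) with i<j and classify each by sign(x_j-x_i) * sign(y_j-y_i).
  (1,2):dx=-6,dy=-1->C; (1,3):dx=-11,dy=-8->C; (1,4):dx=-2,dy=+4->D; (1,5):dx=-9,dy=-5->C
  (1,6):dx=-1,dy=+9->D; (1,7):dx=-5,dy=+7->D; (1,8):dx=-3,dy=+3->D; (1,9):dx=-7,dy=-3->C
  (1,10):dx=+1,dy=+11->C; (2,3):dx=-5,dy=-7->C; (2,4):dx=+4,dy=+5->C; (2,5):dx=-3,dy=-4->C
  (2,6):dx=+5,dy=+10->C; (2,7):dx=+1,dy=+8->C; (2,8):dx=+3,dy=+4->C; (2,9):dx=-1,dy=-2->C
  (2,10):dx=+7,dy=+12->C; (3,4):dx=+9,dy=+12->C; (3,5):dx=+2,dy=+3->C; (3,6):dx=+10,dy=+17->C
  (3,7):dx=+6,dy=+15->C; (3,8):dx=+8,dy=+11->C; (3,9):dx=+4,dy=+5->C; (3,10):dx=+12,dy=+19->C
  (4,5):dx=-7,dy=-9->C; (4,6):dx=+1,dy=+5->C; (4,7):dx=-3,dy=+3->D; (4,8):dx=-1,dy=-1->C
  (4,9):dx=-5,dy=-7->C; (4,10):dx=+3,dy=+7->C; (5,6):dx=+8,dy=+14->C; (5,7):dx=+4,dy=+12->C
  (5,8):dx=+6,dy=+8->C; (5,9):dx=+2,dy=+2->C; (5,10):dx=+10,dy=+16->C; (6,7):dx=-4,dy=-2->C
  (6,8):dx=-2,dy=-6->C; (6,9):dx=-6,dy=-12->C; (6,10):dx=+2,dy=+2->C; (7,8):dx=+2,dy=-4->D
  (7,9):dx=-2,dy=-10->C; (7,10):dx=+6,dy=+4->C; (8,9):dx=-4,dy=-6->C; (8,10):dx=+4,dy=+8->C
  (9,10):dx=+8,dy=+14->C
Step 2: C = 39, D = 6, total pairs = 45.
Step 3: tau = (C - D)/(n(n-1)/2) = (39 - 6)/45 = 0.733333.
Step 4: Exact two-sided p-value (enumerate n! = 3628800 permutations of y under H0): p = 0.002213.
Step 5: alpha = 0.1. reject H0.

tau_b = 0.7333 (C=39, D=6), p = 0.002213, reject H0.


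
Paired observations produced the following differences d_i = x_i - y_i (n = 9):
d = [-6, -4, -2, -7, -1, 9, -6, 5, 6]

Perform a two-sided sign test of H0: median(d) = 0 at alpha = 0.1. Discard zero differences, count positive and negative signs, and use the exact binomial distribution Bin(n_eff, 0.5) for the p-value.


Step 1: Discard zero differences. Original n = 9; n_eff = number of nonzero differences = 9.
Nonzero differences (with sign): -6, -4, -2, -7, -1, +9, -6, +5, +6
Step 2: Count signs: positive = 3, negative = 6.
Step 3: Under H0: P(positive) = 0.5, so the number of positives S ~ Bin(9, 0.5).
Step 4: Two-sided exact p-value = sum of Bin(9,0.5) probabilities at or below the observed probability = 0.507812.
Step 5: alpha = 0.1. fail to reject H0.

n_eff = 9, pos = 3, neg = 6, p = 0.507812, fail to reject H0.


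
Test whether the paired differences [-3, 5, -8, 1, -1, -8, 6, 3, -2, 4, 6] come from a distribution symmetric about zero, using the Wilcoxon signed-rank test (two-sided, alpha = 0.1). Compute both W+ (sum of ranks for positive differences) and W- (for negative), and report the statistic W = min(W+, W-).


Step 1: Drop any zero differences (none here) and take |d_i|.
|d| = [3, 5, 8, 1, 1, 8, 6, 3, 2, 4, 6]
Step 2: Midrank |d_i| (ties get averaged ranks).
ranks: |3|->4.5, |5|->7, |8|->10.5, |1|->1.5, |1|->1.5, |8|->10.5, |6|->8.5, |3|->4.5, |2|->3, |4|->6, |6|->8.5
Step 3: Attach original signs; sum ranks with positive sign and with negative sign.
W+ = 7 + 1.5 + 8.5 + 4.5 + 6 + 8.5 = 36
W- = 4.5 + 10.5 + 1.5 + 10.5 + 3 = 30
(Check: W+ + W- = 66 should equal n(n+1)/2 = 66.)
Step 4: Test statistic W = min(W+, W-) = 30.
Step 5: Ties in |d|, so use the tie-corrected normal approximation.
        E[W] = n(n+1)/4 = 11*12/4 = 33.
        Tie groups: |d|=1 (t=2), |d|=3 (t=2), |d|=6 (t=2), |d|=8 (t=2); sum(t^3 - t) = 24.
        Var[W] = n(n+1)(2n+1)/24 - sum(t^3-t)/48 = 3036/24 - 24/48 = 126.
        z = (W - E[W]) / sqrt(Var[W]) = (30 - 33) / 11.2250 = -0.2673.
        Two-sided p = 2*Phi(z) = 0.789268.
Step 6: alpha = 0.1. fail to reject H0.

W+ = 36, W- = 30, W = min = 30, p = 0.789268, fail to reject H0.


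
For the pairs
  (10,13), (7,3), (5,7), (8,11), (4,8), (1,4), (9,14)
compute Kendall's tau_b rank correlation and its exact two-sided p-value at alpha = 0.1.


Step 1: Enumerate the 21 unordered pairs (i,j) with i<j and classify each by sign(x_j-x_i) * sign(y_j-y_i).
  (1,2):dx=-3,dy=-10->C; (1,3):dx=-5,dy=-6->C; (1,4):dx=-2,dy=-2->C; (1,5):dx=-6,dy=-5->C
  (1,6):dx=-9,dy=-9->C; (1,7):dx=-1,dy=+1->D; (2,3):dx=-2,dy=+4->D; (2,4):dx=+1,dy=+8->C
  (2,5):dx=-3,dy=+5->D; (2,6):dx=-6,dy=+1->D; (2,7):dx=+2,dy=+11->C; (3,4):dx=+3,dy=+4->C
  (3,5):dx=-1,dy=+1->D; (3,6):dx=-4,dy=-3->C; (3,7):dx=+4,dy=+7->C; (4,5):dx=-4,dy=-3->C
  (4,6):dx=-7,dy=-7->C; (4,7):dx=+1,dy=+3->C; (5,6):dx=-3,dy=-4->C; (5,7):dx=+5,dy=+6->C
  (6,7):dx=+8,dy=+10->C
Step 2: C = 16, D = 5, total pairs = 21.
Step 3: tau = (C - D)/(n(n-1)/2) = (16 - 5)/21 = 0.523810.
Step 4: Exact two-sided p-value (enumerate n! = 5040 permutations of y under H0): p = 0.136111.
Step 5: alpha = 0.1. fail to reject H0.

tau_b = 0.5238 (C=16, D=5), p = 0.136111, fail to reject H0.


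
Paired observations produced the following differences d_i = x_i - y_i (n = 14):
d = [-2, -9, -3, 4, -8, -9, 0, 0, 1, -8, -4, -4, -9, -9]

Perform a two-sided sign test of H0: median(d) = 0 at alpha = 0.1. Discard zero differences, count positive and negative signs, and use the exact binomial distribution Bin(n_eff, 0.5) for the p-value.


Step 1: Discard zero differences. Original n = 14; n_eff = number of nonzero differences = 12.
Nonzero differences (with sign): -2, -9, -3, +4, -8, -9, +1, -8, -4, -4, -9, -9
Step 2: Count signs: positive = 2, negative = 10.
Step 3: Under H0: P(positive) = 0.5, so the number of positives S ~ Bin(12, 0.5).
Step 4: Two-sided exact p-value = sum of Bin(12,0.5) probabilities at or below the observed probability = 0.038574.
Step 5: alpha = 0.1. reject H0.

n_eff = 12, pos = 2, neg = 10, p = 0.038574, reject H0.


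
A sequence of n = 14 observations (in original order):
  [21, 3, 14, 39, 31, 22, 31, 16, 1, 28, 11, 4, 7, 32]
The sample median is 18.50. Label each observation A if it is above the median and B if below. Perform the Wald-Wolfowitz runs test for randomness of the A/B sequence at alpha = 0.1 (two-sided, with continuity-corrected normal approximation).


Step 1: Compute median = 18.50; label A = above, B = below.
Labels in order: ABBAAAABBABBBA  (n_A = 7, n_B = 7)
Step 2: Count runs R = 7.
Step 3: Under H0 (random ordering), E[R] = 2*n_A*n_B/(n_A+n_B) + 1 = 2*7*7/14 + 1 = 8.0000.
        Var[R] = 2*n_A*n_B*(2*n_A*n_B - n_A - n_B) / ((n_A+n_B)^2 * (n_A+n_B-1)) = 8232/2548 = 3.2308.
        SD[R] = 1.7974.
Step 4: Continuity-corrected z = (R + 0.5 - E[R]) / SD[R] = (7 + 0.5 - 8.0000) / 1.7974 = -0.2782.
Step 5: Two-sided p-value via normal approximation = 2*(1 - Phi(|z|)) = 0.780879.
Step 6: alpha = 0.1. fail to reject H0.

R = 7, z = -0.2782, p = 0.780879, fail to reject H0.


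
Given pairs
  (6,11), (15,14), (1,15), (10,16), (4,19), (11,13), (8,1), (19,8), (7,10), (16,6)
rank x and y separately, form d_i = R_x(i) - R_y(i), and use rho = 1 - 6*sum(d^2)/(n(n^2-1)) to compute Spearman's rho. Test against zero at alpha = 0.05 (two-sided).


Step 1: Rank x and y separately (midranks; no ties here).
rank(x): 6->3, 15->8, 1->1, 10->6, 4->2, 11->7, 8->5, 19->10, 7->4, 16->9
rank(y): 11->5, 14->7, 15->8, 16->9, 19->10, 13->6, 1->1, 8->3, 10->4, 6->2
Step 2: d_i = R_x(i) - R_y(i); compute d_i^2.
  (3-5)^2=4, (8-7)^2=1, (1-8)^2=49, (6-9)^2=9, (2-10)^2=64, (7-6)^2=1, (5-1)^2=16, (10-3)^2=49, (4-4)^2=0, (9-2)^2=49
sum(d^2) = 242.
Step 3: rho = 1 - 6*242 / (10*(10^2 - 1)) = 1 - 1452/990 = -0.466667.
Step 4: Under H0, t = rho * sqrt((n-2)/(1-rho^2)) = -1.4924 ~ t(8).
Step 5: Two-sided p-value from the t-distribution with 8 df = 0.173939.
Step 6: alpha = 0.05. fail to reject H0.

rho = -0.4667, p = 0.173939, fail to reject H0 at alpha = 0.05.


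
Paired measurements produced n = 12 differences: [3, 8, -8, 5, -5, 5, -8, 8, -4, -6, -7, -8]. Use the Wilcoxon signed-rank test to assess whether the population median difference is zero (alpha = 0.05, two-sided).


Step 1: Drop any zero differences (none here) and take |d_i|.
|d| = [3, 8, 8, 5, 5, 5, 8, 8, 4, 6, 7, 8]
Step 2: Midrank |d_i| (ties get averaged ranks).
ranks: |3|->1, |8|->10, |8|->10, |5|->4, |5|->4, |5|->4, |8|->10, |8|->10, |4|->2, |6|->6, |7|->7, |8|->10
Step 3: Attach original signs; sum ranks with positive sign and with negative sign.
W+ = 1 + 10 + 4 + 4 + 10 = 29
W- = 10 + 4 + 10 + 2 + 6 + 7 + 10 = 49
(Check: W+ + W- = 78 should equal n(n+1)/2 = 78.)
Step 4: Test statistic W = min(W+, W-) = 29.
Step 5: Ties in |d|, so use the tie-corrected normal approximation.
        E[W] = n(n+1)/4 = 12*13/4 = 39.
        Tie groups: |d|=5 (t=3), |d|=8 (t=5); sum(t^3 - t) = 144.
        Var[W] = n(n+1)(2n+1)/24 - sum(t^3-t)/48 = 3900/24 - 144/48 = 159.5.
        z = (W - E[W]) / sqrt(Var[W]) = (29 - 39) / 12.6293 = -0.7918.
        Two-sided p = 2*Phi(z) = 0.428473.
Step 6: alpha = 0.05. fail to reject H0.

W+ = 29, W- = 49, W = min = 29, p = 0.428473, fail to reject H0.


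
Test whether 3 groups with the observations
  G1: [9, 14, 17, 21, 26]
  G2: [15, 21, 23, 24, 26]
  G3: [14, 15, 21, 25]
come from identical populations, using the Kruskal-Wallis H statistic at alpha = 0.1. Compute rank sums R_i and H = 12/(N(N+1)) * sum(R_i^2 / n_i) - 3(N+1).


Step 1: Combine all N = 14 observations and assign midranks.
sorted (value, group, rank): (9,G1,1), (14,G1,2.5), (14,G3,2.5), (15,G2,4.5), (15,G3,4.5), (17,G1,6), (21,G1,8), (21,G2,8), (21,G3,8), (23,G2,10), (24,G2,11), (25,G3,12), (26,G1,13.5), (26,G2,13.5)
Step 2: Sum ranks within each group.
R_1 = 31 (n_1 = 5)
R_2 = 47 (n_2 = 5)
R_3 = 27 (n_3 = 4)
Step 3: H = 12/(N(N+1)) * sum(R_i^2/n_i) - 3(N+1)
     = 12/(14*15) * (31^2/5 + 47^2/5 + 27^2/4) - 3*15
     = 0.057143 * 816.25 - 45
     = 1.642857.
Step 4: Ties present; correction factor C = 1 - 42/(14^3 - 14) = 0.984615. Corrected H = 1.642857 / 0.984615 = 1.668527.
Step 5: Under H0, H ~ chi^2(2); p-value = 0.434194.
Step 6: alpha = 0.1. fail to reject H0.

H = 1.6685, df = 2, p = 0.434194, fail to reject H0.


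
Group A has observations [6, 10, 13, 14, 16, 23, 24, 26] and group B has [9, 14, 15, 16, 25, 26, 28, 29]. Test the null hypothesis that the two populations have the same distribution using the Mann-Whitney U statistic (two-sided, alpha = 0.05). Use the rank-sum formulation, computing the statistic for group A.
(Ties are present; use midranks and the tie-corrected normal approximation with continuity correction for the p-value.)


Step 1: Combine and sort all 16 observations; assign midranks.
sorted (value, group): (6,X), (9,Y), (10,X), (13,X), (14,X), (14,Y), (15,Y), (16,X), (16,Y), (23,X), (24,X), (25,Y), (26,X), (26,Y), (28,Y), (29,Y)
ranks: 6->1, 9->2, 10->3, 13->4, 14->5.5, 14->5.5, 15->7, 16->8.5, 16->8.5, 23->10, 24->11, 25->12, 26->13.5, 26->13.5, 28->15, 29->16
Step 2: Rank sum for X: R1 = 1 + 3 + 4 + 5.5 + 8.5 + 10 + 11 + 13.5 = 56.5.
Step 3: U_X = R1 - n1(n1+1)/2 = 56.5 - 8*9/2 = 56.5 - 36 = 20.5.
       U_Y = n1*n2 - U_X = 64 - 20.5 = 43.5.
Step 4: Ties are present, so use the tie-corrected normal approximation (with continuity correction) for the p-value.
Step 5: p-value = 0.246951; compare to alpha = 0.05. fail to reject H0.

U_X = 20.5, p = 0.246951, fail to reject H0 at alpha = 0.05.


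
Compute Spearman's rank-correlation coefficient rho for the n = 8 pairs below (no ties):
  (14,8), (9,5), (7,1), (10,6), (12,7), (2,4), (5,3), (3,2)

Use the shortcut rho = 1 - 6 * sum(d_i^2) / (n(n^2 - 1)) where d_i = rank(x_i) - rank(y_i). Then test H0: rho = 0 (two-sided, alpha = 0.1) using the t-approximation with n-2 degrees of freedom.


Step 1: Rank x and y separately (midranks; no ties here).
rank(x): 14->8, 9->5, 7->4, 10->6, 12->7, 2->1, 5->3, 3->2
rank(y): 8->8, 5->5, 1->1, 6->6, 7->7, 4->4, 3->3, 2->2
Step 2: d_i = R_x(i) - R_y(i); compute d_i^2.
  (8-8)^2=0, (5-5)^2=0, (4-1)^2=9, (6-6)^2=0, (7-7)^2=0, (1-4)^2=9, (3-3)^2=0, (2-2)^2=0
sum(d^2) = 18.
Step 3: rho = 1 - 6*18 / (8*(8^2 - 1)) = 1 - 108/504 = 0.785714.
Step 4: Under H0, t = rho * sqrt((n-2)/(1-rho^2)) = 3.1113 ~ t(6).
Step 5: Two-sided p-value from the t-distribution with 6 df = 0.020815.
Step 6: alpha = 0.1. reject H0.

rho = 0.7857, p = 0.020815, reject H0 at alpha = 0.1.


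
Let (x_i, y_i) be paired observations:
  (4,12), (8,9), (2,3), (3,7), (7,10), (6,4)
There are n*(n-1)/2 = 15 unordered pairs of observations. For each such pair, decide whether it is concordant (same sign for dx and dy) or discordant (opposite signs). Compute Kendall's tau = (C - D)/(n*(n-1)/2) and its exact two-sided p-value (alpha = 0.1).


Step 1: Enumerate the 15 unordered pairs (i,j) with i<j and classify each by sign(x_j-x_i) * sign(y_j-y_i).
  (1,2):dx=+4,dy=-3->D; (1,3):dx=-2,dy=-9->C; (1,4):dx=-1,dy=-5->C; (1,5):dx=+3,dy=-2->D
  (1,6):dx=+2,dy=-8->D; (2,3):dx=-6,dy=-6->C; (2,4):dx=-5,dy=-2->C; (2,5):dx=-1,dy=+1->D
  (2,6):dx=-2,dy=-5->C; (3,4):dx=+1,dy=+4->C; (3,5):dx=+5,dy=+7->C; (3,6):dx=+4,dy=+1->C
  (4,5):dx=+4,dy=+3->C; (4,6):dx=+3,dy=-3->D; (5,6):dx=-1,dy=-6->C
Step 2: C = 10, D = 5, total pairs = 15.
Step 3: tau = (C - D)/(n(n-1)/2) = (10 - 5)/15 = 0.333333.
Step 4: Exact two-sided p-value (enumerate n! = 720 permutations of y under H0): p = 0.469444.
Step 5: alpha = 0.1. fail to reject H0.

tau_b = 0.3333 (C=10, D=5), p = 0.469444, fail to reject H0.


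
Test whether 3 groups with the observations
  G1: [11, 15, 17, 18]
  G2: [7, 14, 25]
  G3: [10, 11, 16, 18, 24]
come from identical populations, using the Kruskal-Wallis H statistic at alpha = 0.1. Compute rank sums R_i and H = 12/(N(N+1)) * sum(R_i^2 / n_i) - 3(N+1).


Step 1: Combine all N = 12 observations and assign midranks.
sorted (value, group, rank): (7,G2,1), (10,G3,2), (11,G1,3.5), (11,G3,3.5), (14,G2,5), (15,G1,6), (16,G3,7), (17,G1,8), (18,G1,9.5), (18,G3,9.5), (24,G3,11), (25,G2,12)
Step 2: Sum ranks within each group.
R_1 = 27 (n_1 = 4)
R_2 = 18 (n_2 = 3)
R_3 = 33 (n_3 = 5)
Step 3: H = 12/(N(N+1)) * sum(R_i^2/n_i) - 3(N+1)
     = 12/(12*13) * (27^2/4 + 18^2/3 + 33^2/5) - 3*13
     = 0.076923 * 508.05 - 39
     = 0.080769.
Step 4: Ties present; correction factor C = 1 - 12/(12^3 - 12) = 0.993007. Corrected H = 0.080769 / 0.993007 = 0.081338.
Step 5: Under H0, H ~ chi^2(2); p-value = 0.960147.
Step 6: alpha = 0.1. fail to reject H0.

H = 0.0813, df = 2, p = 0.960147, fail to reject H0.


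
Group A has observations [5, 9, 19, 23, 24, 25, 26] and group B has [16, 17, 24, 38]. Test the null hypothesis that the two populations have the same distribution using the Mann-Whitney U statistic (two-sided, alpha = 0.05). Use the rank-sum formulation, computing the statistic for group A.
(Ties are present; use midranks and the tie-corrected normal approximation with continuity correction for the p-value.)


Step 1: Combine and sort all 11 observations; assign midranks.
sorted (value, group): (5,X), (9,X), (16,Y), (17,Y), (19,X), (23,X), (24,X), (24,Y), (25,X), (26,X), (38,Y)
ranks: 5->1, 9->2, 16->3, 17->4, 19->5, 23->6, 24->7.5, 24->7.5, 25->9, 26->10, 38->11
Step 2: Rank sum for X: R1 = 1 + 2 + 5 + 6 + 7.5 + 9 + 10 = 40.5.
Step 3: U_X = R1 - n1(n1+1)/2 = 40.5 - 7*8/2 = 40.5 - 28 = 12.5.
       U_Y = n1*n2 - U_X = 28 - 12.5 = 15.5.
Step 4: Ties are present, so use the tie-corrected normal approximation (with continuity correction) for the p-value.
Step 5: p-value = 0.849769; compare to alpha = 0.05. fail to reject H0.

U_X = 12.5, p = 0.849769, fail to reject H0 at alpha = 0.05.


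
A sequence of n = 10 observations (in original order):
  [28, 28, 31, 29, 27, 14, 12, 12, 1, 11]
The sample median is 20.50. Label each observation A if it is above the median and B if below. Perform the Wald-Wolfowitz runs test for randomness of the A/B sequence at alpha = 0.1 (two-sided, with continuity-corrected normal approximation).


Step 1: Compute median = 20.50; label A = above, B = below.
Labels in order: AAAAABBBBB  (n_A = 5, n_B = 5)
Step 2: Count runs R = 2.
Step 3: Under H0 (random ordering), E[R] = 2*n_A*n_B/(n_A+n_B) + 1 = 2*5*5/10 + 1 = 6.0000.
        Var[R] = 2*n_A*n_B*(2*n_A*n_B - n_A - n_B) / ((n_A+n_B)^2 * (n_A+n_B-1)) = 2000/900 = 2.2222.
        SD[R] = 1.4907.
Step 4: Continuity-corrected z = (R + 0.5 - E[R]) / SD[R] = (2 + 0.5 - 6.0000) / 1.4907 = -2.3479.
Step 5: Two-sided p-value via normal approximation = 2*(1 - Phi(|z|)) = 0.018881.
Step 6: alpha = 0.1. reject H0.

R = 2, z = -2.3479, p = 0.018881, reject H0.


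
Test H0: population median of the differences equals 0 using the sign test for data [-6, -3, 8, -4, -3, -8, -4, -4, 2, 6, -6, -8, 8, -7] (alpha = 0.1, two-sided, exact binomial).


Step 1: Discard zero differences. Original n = 14; n_eff = number of nonzero differences = 14.
Nonzero differences (with sign): -6, -3, +8, -4, -3, -8, -4, -4, +2, +6, -6, -8, +8, -7
Step 2: Count signs: positive = 4, negative = 10.
Step 3: Under H0: P(positive) = 0.5, so the number of positives S ~ Bin(14, 0.5).
Step 4: Two-sided exact p-value = sum of Bin(14,0.5) probabilities at or below the observed probability = 0.179565.
Step 5: alpha = 0.1. fail to reject H0.

n_eff = 14, pos = 4, neg = 10, p = 0.179565, fail to reject H0.


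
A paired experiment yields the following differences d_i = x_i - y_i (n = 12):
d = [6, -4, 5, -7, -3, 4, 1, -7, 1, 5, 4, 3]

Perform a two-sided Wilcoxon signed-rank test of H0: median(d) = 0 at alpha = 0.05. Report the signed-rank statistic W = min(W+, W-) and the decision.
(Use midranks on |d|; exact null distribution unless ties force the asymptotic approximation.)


Step 1: Drop any zero differences (none here) and take |d_i|.
|d| = [6, 4, 5, 7, 3, 4, 1, 7, 1, 5, 4, 3]
Step 2: Midrank |d_i| (ties get averaged ranks).
ranks: |6|->10, |4|->6, |5|->8.5, |7|->11.5, |3|->3.5, |4|->6, |1|->1.5, |7|->11.5, |1|->1.5, |5|->8.5, |4|->6, |3|->3.5
Step 3: Attach original signs; sum ranks with positive sign and with negative sign.
W+ = 10 + 8.5 + 6 + 1.5 + 1.5 + 8.5 + 6 + 3.5 = 45.5
W- = 6 + 11.5 + 3.5 + 11.5 = 32.5
(Check: W+ + W- = 78 should equal n(n+1)/2 = 78.)
Step 4: Test statistic W = min(W+, W-) = 32.5.
Step 5: Ties in |d|, so use the tie-corrected normal approximation.
        E[W] = n(n+1)/4 = 12*13/4 = 39.
        Tie groups: |d|=1 (t=2), |d|=3 (t=2), |d|=4 (t=3), |d|=5 (t=2), |d|=7 (t=2); sum(t^3 - t) = 48.
        Var[W] = n(n+1)(2n+1)/24 - sum(t^3-t)/48 = 3900/24 - 48/48 = 161.5.
        z = (W - E[W]) / sqrt(Var[W]) = (32.5 - 39) / 12.7083 = -0.5115.
        Two-sided p = 2*Phi(z) = 0.609016.
Step 6: alpha = 0.05. fail to reject H0.

W+ = 45.5, W- = 32.5, W = min = 32.5, p = 0.609016, fail to reject H0.


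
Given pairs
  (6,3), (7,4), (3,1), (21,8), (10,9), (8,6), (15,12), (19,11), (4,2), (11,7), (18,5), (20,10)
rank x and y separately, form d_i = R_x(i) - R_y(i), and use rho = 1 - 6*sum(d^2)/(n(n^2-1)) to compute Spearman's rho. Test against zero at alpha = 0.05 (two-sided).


Step 1: Rank x and y separately (midranks; no ties here).
rank(x): 6->3, 7->4, 3->1, 21->12, 10->6, 8->5, 15->8, 19->10, 4->2, 11->7, 18->9, 20->11
rank(y): 3->3, 4->4, 1->1, 8->8, 9->9, 6->6, 12->12, 11->11, 2->2, 7->7, 5->5, 10->10
Step 2: d_i = R_x(i) - R_y(i); compute d_i^2.
  (3-3)^2=0, (4-4)^2=0, (1-1)^2=0, (12-8)^2=16, (6-9)^2=9, (5-6)^2=1, (8-12)^2=16, (10-11)^2=1, (2-2)^2=0, (7-7)^2=0, (9-5)^2=16, (11-10)^2=1
sum(d^2) = 60.
Step 3: rho = 1 - 6*60 / (12*(12^2 - 1)) = 1 - 360/1716 = 0.790210.
Step 4: Under H0, t = rho * sqrt((n-2)/(1-rho^2)) = 4.0775 ~ t(10).
Step 5: Two-sided p-value from the t-distribution with 10 df = 0.002223.
Step 6: alpha = 0.05. reject H0.

rho = 0.7902, p = 0.002223, reject H0 at alpha = 0.05.


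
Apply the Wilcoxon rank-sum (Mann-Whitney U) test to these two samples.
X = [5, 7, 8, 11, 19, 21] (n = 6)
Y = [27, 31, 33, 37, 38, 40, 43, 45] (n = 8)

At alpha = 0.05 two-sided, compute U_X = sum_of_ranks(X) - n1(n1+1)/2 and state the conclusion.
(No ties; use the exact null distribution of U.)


Step 1: Combine and sort all 14 observations; assign midranks.
sorted (value, group): (5,X), (7,X), (8,X), (11,X), (19,X), (21,X), (27,Y), (31,Y), (33,Y), (37,Y), (38,Y), (40,Y), (43,Y), (45,Y)
ranks: 5->1, 7->2, 8->3, 11->4, 19->5, 21->6, 27->7, 31->8, 33->9, 37->10, 38->11, 40->12, 43->13, 45->14
Step 2: Rank sum for X: R1 = 1 + 2 + 3 + 4 + 5 + 6 = 21.
Step 3: U_X = R1 - n1(n1+1)/2 = 21 - 6*7/2 = 21 - 21 = 0.
       U_Y = n1*n2 - U_X = 48 - 0 = 48.
Step 4: No ties, so the exact null distribution of U (based on enumerating the C(14,6) = 3003 equally likely rank assignments) gives the two-sided p-value.
Step 5: p-value = 0.000666; compare to alpha = 0.05. reject H0.

U_X = 0, p = 0.000666, reject H0 at alpha = 0.05.


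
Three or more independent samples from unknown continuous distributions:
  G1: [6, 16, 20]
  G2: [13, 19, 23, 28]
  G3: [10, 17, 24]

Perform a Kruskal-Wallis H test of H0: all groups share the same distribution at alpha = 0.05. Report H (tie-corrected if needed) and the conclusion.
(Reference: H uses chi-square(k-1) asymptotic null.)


Step 1: Combine all N = 10 observations and assign midranks.
sorted (value, group, rank): (6,G1,1), (10,G3,2), (13,G2,3), (16,G1,4), (17,G3,5), (19,G2,6), (20,G1,7), (23,G2,8), (24,G3,9), (28,G2,10)
Step 2: Sum ranks within each group.
R_1 = 12 (n_1 = 3)
R_2 = 27 (n_2 = 4)
R_3 = 16 (n_3 = 3)
Step 3: H = 12/(N(N+1)) * sum(R_i^2/n_i) - 3(N+1)
     = 12/(10*11) * (12^2/3 + 27^2/4 + 16^2/3) - 3*11
     = 0.109091 * 315.583 - 33
     = 1.427273.
Step 4: No ties, so H is used without correction.
Step 5: Under H0, H ~ chi^2(2); p-value = 0.489860.
Step 6: alpha = 0.05. fail to reject H0.

H = 1.4273, df = 2, p = 0.489860, fail to reject H0.
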